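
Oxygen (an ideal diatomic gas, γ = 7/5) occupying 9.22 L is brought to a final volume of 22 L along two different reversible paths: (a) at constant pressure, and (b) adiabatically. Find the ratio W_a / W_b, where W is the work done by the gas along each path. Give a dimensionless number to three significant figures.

W_a / W_b ≈ 1.89

Path (a) isobaric: W = P₁(V₂ − V₁) → W_a/(P₁V₁) = 1.386.
Path (b) adiabatic: W = P₁V₁(1 − (V₁/V₂)^(γ−1))/(γ−1) → W_b/(P₁V₁) = 0.7345.
W_a / W_b = 1.386 / 0.7345 = 1.887.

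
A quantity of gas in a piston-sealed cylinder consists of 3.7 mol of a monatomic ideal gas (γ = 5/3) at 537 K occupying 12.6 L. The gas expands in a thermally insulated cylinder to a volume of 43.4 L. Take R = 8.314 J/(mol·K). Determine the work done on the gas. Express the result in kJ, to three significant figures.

Adiabatic: TV^(γ−1) = const with γ = 5/3.
T₂ = T₁ (V₁/V₂)^(γ−1) = 537 × (12.6/43.4)^0.667 = 537 × 0.4385 = 235.4 K.
W_by = nCᵥ(T₁ − T₂) = (3.7)(12.47)(537 − 235.4) = 13914 J.
Work on gas = −W_by = -13914 J.

W ≈ -13.9 kJ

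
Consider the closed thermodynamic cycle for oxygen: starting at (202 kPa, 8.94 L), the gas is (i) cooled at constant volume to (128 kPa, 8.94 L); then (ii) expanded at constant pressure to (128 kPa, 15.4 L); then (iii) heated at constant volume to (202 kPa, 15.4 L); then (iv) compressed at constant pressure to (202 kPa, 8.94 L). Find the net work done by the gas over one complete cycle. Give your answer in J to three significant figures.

Constant-volume legs do no work.
W(ii) = (128)(15.4 − 8.94) = 826.9 J; W(iv) = (202)(8.94 − 15.4) = -1305 J.
W_net = 826.9 − 1305 = -478 J (the counter-clockwise enclosed area).

W_net ≈ -478 J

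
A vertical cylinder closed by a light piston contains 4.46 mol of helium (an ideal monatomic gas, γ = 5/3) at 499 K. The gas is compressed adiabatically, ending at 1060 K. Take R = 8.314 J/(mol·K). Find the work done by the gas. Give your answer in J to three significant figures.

W ≈ -31200 J

Adiabatic ⇒ Q = 0, so W_by = −ΔU = nCᵥ(T₁ − T₂).
Cᵥ = 3R/2 = 12.47 J/(mol·K).
W = (4.46)(12.47)(499 − 1060) = -31203 J.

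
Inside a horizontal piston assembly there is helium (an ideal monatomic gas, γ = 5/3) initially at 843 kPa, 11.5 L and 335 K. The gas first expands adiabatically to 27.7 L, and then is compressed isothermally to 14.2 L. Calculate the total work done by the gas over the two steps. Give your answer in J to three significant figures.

Step 1 (adiabatic): W = (P₁V₁ − P₂V₂)/(γ−1) = (9694 − 5395)/0.667 = 6449 J.
After step 1: P = 194.8 kPa, V = 27.7 L, T = 186.4 K.
Step 2 (isothermal): W = P₁V₁ ln(V₂/V₁) = (5395) ln(14.2/27.7) = -3605 J.
W_total = 6449 − 3605 = 2844 J.

W_total ≈ 2840 J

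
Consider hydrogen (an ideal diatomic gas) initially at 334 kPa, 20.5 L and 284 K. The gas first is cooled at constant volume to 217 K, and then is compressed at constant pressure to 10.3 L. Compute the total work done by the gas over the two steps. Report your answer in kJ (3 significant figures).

W_total ≈ -2.60 kJ

Step 1 (isochoric): W = 0 (constant volume).
After step 1: P = 255.2 kPa (V unchanged).
Step 2 (isobaric): W = PΔV = (255.2 kPa)(10.3 − 20.5 L) = -2603 J.
W_total = 0 − 2603 = -2603 J.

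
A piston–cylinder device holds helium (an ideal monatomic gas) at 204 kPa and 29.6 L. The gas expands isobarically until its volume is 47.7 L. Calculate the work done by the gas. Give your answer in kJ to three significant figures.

W ≈ 3.69 kJ

Isobaric: W = P ΔV.
W = (204 kPa)(47.7 − 29.6 L) = (204)(18.1) = 3692 J.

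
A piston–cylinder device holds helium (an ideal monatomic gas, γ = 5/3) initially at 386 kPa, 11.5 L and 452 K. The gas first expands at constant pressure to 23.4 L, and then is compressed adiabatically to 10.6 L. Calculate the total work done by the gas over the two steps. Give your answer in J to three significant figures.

Step 1 (isobaric): W = PΔV = (386 kPa)(23.4 − 11.5 L) = 4593 J.
After step 1: P = 386 kPa, V = 23.4 L, T = 919.7 K.
Step 2 (adiabatic): W = (P₁V₁ − P₂V₂)/(γ−1) = (9032 − 15314)/0.667 = -9422 J.
W_total = 4593 − 9422 = -4828 J.

W_total ≈ -4830 J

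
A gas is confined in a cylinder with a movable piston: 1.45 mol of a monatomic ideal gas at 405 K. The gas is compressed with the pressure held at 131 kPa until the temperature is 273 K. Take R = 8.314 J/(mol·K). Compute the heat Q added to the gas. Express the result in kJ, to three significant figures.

Isobaric: W = nRΔT = (1.45)(8.314)(-132) = -1591 J.
ΔU = nCᵥΔT with Cᵥ = 3R/2: ΔU = (1.45)(12.47)(-132) = -2387 J.
Q = ΔU + W = -2387 − 1591 = -3978 J.

Q ≈ -3.98 kJ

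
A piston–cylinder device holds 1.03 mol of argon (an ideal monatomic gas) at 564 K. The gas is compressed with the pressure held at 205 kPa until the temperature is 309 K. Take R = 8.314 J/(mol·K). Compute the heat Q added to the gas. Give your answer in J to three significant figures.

Q ≈ -5460 J

Isobaric: W = nRΔT = (1.03)(8.314)(-255) = -2184 J.
ΔU = nCᵥΔT with Cᵥ = 3R/2: ΔU = (1.03)(12.47)(-255) = -3276 J.
Q = ΔU + W = -3276 − 2184 = -5459 J.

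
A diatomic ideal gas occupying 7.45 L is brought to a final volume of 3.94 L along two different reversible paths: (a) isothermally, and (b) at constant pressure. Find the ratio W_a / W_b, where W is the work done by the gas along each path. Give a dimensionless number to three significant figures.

W_a / W_b ≈ 1.35

Path (a) isothermal: W = P₁V₁ ln(V₂/V₁) → W_a/(P₁V₁) = -0.637.
Path (b) isobaric: W = P₁(V₂ − V₁) → W_b/(P₁V₁) = -0.4711.
W_a / W_b = -0.637 / -0.4711 = 1.352.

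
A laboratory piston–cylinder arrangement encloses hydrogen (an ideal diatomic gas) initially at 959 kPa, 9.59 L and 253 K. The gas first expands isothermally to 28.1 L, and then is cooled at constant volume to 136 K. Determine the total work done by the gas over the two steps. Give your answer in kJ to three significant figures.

W_total ≈ 9.89 kJ

Step 1 (isothermal): W = P₁V₁ ln(V₂/V₁) = (9197) ln(28.1/9.59) = 9887 J.
Step 2 (isochoric): W = 0 (constant volume).
W_total = 9887 + 0 = 9887 J.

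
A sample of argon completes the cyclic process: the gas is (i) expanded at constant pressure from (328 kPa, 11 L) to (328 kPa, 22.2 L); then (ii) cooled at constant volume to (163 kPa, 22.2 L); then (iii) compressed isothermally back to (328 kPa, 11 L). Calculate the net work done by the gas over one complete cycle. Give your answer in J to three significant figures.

W_net ≈ 1130 J

Leg (i): W = PΔV = (328)(22.2 − 11) = 3674 J.
Leg (ii): W = 0.
Leg (iii): W = PᵢVᵢ ln(V_f/Vᵢ) = (3619) ln(11/22.2) = -2541 J.
W_net = 3674 − 2541 = 1133 J.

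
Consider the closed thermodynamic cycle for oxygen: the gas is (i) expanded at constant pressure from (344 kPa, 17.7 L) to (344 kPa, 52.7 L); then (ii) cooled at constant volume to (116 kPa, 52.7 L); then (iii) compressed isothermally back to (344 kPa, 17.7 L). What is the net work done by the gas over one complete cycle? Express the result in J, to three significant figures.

W_net ≈ 5370 J

Leg (i): W = PΔV = (344)(52.7 − 17.7) = 12040 J.
Leg (ii): W = 0.
Leg (iii): W = PᵢVᵢ ln(V_f/Vᵢ) = (6113) ln(17.7/52.7) = -6670 J.
W_net = 12040 − 6670 = 5370 J.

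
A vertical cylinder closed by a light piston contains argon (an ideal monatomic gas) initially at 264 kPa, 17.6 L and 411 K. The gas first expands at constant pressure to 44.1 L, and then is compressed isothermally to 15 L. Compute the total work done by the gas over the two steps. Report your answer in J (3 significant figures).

Step 1 (isobaric): W = PΔV = (264 kPa)(44.1 − 17.6 L) = 6996 J.
After step 1: P = 264 kPa, V = 44.1 L, T = 1030 K.
Step 2 (isothermal): W = P₁V₁ ln(V₂/V₁) = (11642) ln(15/44.1) = -12555 J.
W_total = 6996 − 12555 = -5559 J.

W_total ≈ -5560 J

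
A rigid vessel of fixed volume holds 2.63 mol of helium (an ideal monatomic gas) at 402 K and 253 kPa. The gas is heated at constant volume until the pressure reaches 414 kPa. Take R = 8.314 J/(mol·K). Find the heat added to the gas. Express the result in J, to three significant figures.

Q ≈ 8390 J

Constant volume ⇒ W = 0, so Q = ΔU = nCᵥΔT with Cᵥ = 3R/2 = 12.47 J/(mol·K).
At constant V, T₂/T₁ = P₂/P₁ ⇒ ΔT = T₁(P₂/P₁ − 1) = 402·(414/253 − 1) = 255.8 K.
ΔU = (2.63)(12.47)(255.8) = 8391 J.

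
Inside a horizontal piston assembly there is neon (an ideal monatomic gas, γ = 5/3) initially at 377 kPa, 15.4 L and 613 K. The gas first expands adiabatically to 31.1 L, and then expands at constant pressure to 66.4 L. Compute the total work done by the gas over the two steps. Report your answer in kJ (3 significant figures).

W_total ≈ 7.38 kJ

Step 1 (adiabatic): W = (P₁V₁ − P₂V₂)/(γ−1) = (5806 − 3634)/0.667 = 3258 J.
After step 1: P = 116.8 kPa, V = 31.1 L, T = 383.7 K.
Step 2 (isobaric): W = PΔV = (116.8 kPa)(66.4 − 31.1 L) = 4125 J.
W_total = 3258 + 4125 = 7383 J.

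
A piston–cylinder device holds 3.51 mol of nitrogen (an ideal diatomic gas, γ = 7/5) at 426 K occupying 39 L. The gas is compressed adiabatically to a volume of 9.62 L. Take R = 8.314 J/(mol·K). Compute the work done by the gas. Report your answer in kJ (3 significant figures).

W ≈ -23.3 kJ

Adiabatic: TV^(γ−1) = const with γ = 7/5.
T₂ = T₁ (V₁/V₂)^(γ−1) = 426 × (39/9.62)^0.4 = 426 × 1.75 = 745.7 K.
W_by = nCᵥ(T₁ − T₂) = (3.51)(20.79)(426 − 745.7) = -23324 J.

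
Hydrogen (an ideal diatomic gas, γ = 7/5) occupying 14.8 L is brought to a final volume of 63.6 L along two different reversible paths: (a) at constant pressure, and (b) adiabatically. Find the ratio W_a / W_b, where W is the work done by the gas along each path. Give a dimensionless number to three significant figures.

Path (a) isobaric: W = P₁(V₂ − V₁) → W_a/(P₁V₁) = 3.297.
Path (b) adiabatic: W = P₁V₁(1 − (V₁/V₂)^(γ−1))/(γ−1) → W_b/(P₁V₁) = 1.105.
W_a / W_b = 3.297 / 1.105 = 2.985.

W_a / W_b ≈ 2.98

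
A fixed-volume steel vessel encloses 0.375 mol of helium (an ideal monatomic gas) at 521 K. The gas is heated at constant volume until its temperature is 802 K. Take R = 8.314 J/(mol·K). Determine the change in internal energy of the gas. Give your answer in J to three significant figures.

Constant volume ⇒ W = 0, so Q = ΔU = nCᵥΔT with Cᵥ = 3R/2 = 12.47 J/(mol·K).
ΔU = (0.375)(12.47)(802 − 521) = 1314 J.

ΔU ≈ 1310 J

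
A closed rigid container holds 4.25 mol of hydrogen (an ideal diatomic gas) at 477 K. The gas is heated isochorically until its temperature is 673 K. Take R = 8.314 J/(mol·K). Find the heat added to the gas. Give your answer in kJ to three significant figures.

Constant volume ⇒ W = 0, so Q = ΔU = nCᵥΔT with Cᵥ = 5R/2 = 20.79 J/(mol·K).
ΔU = (4.25)(20.79)(673 − 477) = 17314 J.

Q ≈ 17.3 kJ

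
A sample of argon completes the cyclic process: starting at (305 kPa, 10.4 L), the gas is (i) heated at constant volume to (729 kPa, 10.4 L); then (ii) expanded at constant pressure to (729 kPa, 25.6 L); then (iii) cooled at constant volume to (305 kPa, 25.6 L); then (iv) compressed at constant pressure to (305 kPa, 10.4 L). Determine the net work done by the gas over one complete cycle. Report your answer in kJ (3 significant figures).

W_net ≈ 6.44 kJ

Constant-volume legs do no work.
W(ii) = (729)(25.6 − 10.4) = 11081 J; W(iv) = (305)(10.4 − 25.6) = -4636 J.
W_net = 11081 − 4636 = 6445 J (the clockwise enclosed area).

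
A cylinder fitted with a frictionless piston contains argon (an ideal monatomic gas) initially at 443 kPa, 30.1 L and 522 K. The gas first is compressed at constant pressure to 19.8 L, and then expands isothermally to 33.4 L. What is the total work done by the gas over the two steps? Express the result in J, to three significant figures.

Step 1 (isobaric): W = PΔV = (443 kPa)(19.8 − 30.1 L) = -4563 J.
After step 1: P = 443 kPa, V = 19.8 L, T = 343.4 K.
Step 2 (isothermal): W = P₁V₁ ln(V₂/V₁) = (8771) ln(33.4/19.8) = 4586 J.
W_total = -4563 + 4586 = 23.44 J.

W_total ≈ 23.4 J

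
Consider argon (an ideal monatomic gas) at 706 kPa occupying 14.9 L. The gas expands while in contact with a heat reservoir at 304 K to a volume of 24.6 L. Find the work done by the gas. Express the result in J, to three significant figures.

W ≈ 5270 J

Isothermal: W = nRT ln(V₂/V₁) = P₁V₁ ln(V₂/V₁).
P₁V₁ = (706 kPa)(14.9 L) = 10519 J.
W = 10519 × ln(24.6/14.9) = 10519 × 0.5014
W_by_gas = 5274 J.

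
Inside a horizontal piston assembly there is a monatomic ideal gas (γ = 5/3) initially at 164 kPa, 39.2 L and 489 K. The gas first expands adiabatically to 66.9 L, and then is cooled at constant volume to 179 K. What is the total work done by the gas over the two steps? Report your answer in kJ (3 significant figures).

W_total ≈ 2.89 kJ

Step 1 (adiabatic): W = (P₁V₁ − P₂V₂)/(γ−1) = (6429 − 4502)/0.667 = 2891 J.
Step 2 (isochoric): W = 0 (constant volume).
W_total = 2891 + 0 = 2891 J.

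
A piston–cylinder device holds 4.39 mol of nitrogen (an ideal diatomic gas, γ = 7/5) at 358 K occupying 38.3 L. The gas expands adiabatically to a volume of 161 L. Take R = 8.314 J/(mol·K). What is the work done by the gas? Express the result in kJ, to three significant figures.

Adiabatic: TV^(γ−1) = const with γ = 7/5.
T₂ = T₁ (V₁/V₂)^(γ−1) = 358 × (38.3/161)^0.4 = 358 × 0.5631 = 201.6 K.
W_by = nCᵥ(T₁ − T₂) = (4.39)(20.79)(358 − 201.6) = 14273 J.

W ≈ 14.3 kJ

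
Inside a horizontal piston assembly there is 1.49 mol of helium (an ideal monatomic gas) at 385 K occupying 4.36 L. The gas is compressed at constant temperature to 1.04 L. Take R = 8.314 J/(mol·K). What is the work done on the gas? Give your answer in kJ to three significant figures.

W ≈ 6.84 kJ

Isothermal: W = nRT ln(V₂/V₁).
W = (1.49)(8.314)(385) × ln(1.04/4.36)
  = 4769 × -1.433
W_by_gas = -6836 J; work on gas = −W_by = 6836 J.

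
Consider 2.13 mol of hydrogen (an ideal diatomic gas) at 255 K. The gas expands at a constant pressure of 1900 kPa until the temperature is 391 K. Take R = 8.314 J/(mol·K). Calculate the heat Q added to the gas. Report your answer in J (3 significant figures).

Isobaric: W = nRΔT = (2.13)(8.314)(136) = 2408 J.
ΔU = nCᵥΔT with Cᵥ = 5R/2: ΔU = (2.13)(20.79)(136) = 6021 J.
Q = ΔU + W = 6021 + 2408 = 8429 J.

Q ≈ 8430 J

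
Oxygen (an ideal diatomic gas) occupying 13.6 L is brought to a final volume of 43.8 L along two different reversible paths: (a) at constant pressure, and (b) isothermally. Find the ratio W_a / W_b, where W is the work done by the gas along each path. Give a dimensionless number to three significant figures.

Path (a) isobaric: W = P₁(V₂ − V₁) → W_a/(P₁V₁) = 2.221.
Path (b) isothermal: W = P₁V₁ ln(V₂/V₁) → W_b/(P₁V₁) = 1.17.
W_a / W_b = 2.221 / 1.17 = 1.899.

W_a / W_b ≈ 1.90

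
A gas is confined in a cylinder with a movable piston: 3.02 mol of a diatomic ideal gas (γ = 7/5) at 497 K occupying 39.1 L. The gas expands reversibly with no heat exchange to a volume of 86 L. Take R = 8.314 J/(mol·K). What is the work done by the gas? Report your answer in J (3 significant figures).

W ≈ 8440 J

Adiabatic: TV^(γ−1) = const with γ = 7/5.
T₂ = T₁ (V₁/V₂)^(γ−1) = 497 × (39.1/86)^0.4 = 497 × 0.7296 = 362.6 K.
W_by = nCᵥ(T₁ − T₂) = (3.02)(20.79)(497 − 362.6) = 8436 J.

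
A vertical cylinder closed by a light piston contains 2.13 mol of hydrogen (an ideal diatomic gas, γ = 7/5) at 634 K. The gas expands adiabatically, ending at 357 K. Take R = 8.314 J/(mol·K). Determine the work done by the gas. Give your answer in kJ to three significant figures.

W ≈ 12.3 kJ

Adiabatic ⇒ Q = 0, so W_by = −ΔU = nCᵥ(T₁ − T₂).
Cᵥ = 5R/2 = 20.79 J/(mol·K).
W = (2.13)(20.79)(634 − 357) = 12263 J.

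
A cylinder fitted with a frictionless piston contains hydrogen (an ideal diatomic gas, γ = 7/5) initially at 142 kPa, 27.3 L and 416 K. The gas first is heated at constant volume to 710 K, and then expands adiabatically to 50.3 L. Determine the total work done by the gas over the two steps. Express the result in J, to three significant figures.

W_total ≈ 3590 J

Step 1 (isochoric): W = 0 (constant volume).
After step 1: P = 242.4 kPa (V unchanged).
Step 2 (adiabatic): W = (P₁V₁ − P₂V₂)/(γ−1) = (6616 − 5181)/0.4 = 3587 J.
W_total = 0 + 3587 = 3587 J.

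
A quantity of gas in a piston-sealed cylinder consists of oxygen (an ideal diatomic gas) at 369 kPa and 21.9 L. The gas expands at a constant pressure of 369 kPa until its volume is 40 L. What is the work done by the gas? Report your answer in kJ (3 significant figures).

W ≈ 6.68 kJ

Isobaric: W = P ΔV.
W = (369 kPa)(40 − 21.9 L) = (369)(18.1) = 6679 J.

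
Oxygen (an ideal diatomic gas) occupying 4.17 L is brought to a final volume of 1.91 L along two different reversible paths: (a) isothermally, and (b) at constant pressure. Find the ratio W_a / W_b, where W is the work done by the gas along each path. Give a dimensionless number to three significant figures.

W_a / W_b ≈ 1.44

Path (a) isothermal: W = P₁V₁ ln(V₂/V₁) → W_a/(P₁V₁) = -0.7808.
Path (b) isobaric: W = P₁(V₂ − V₁) → W_b/(P₁V₁) = -0.542.
W_a / W_b = -0.7808 / -0.542 = 1.441.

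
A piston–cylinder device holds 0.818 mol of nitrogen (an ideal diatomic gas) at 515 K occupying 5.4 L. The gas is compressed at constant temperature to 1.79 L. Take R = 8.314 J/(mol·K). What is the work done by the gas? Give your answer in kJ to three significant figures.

Isothermal: W = nRT ln(V₂/V₁).
W = (0.818)(8.314)(515) × ln(1.79/5.4)
  = 3502 × -1.104
W_by_gas = -3867 J.

W ≈ -3.87 kJ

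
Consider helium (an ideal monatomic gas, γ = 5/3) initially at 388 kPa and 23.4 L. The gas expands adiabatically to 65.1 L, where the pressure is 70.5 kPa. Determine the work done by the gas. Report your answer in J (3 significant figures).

W ≈ 6730 J

Adiabatic: W = (P₁V₁ − P₂V₂)/(γ − 1) with γ = 5/3.
P₁V₁ = 9079 J, P₂V₂ = 4590 J.
W = (9079 − 4590) / 0.6667 = 6734 J.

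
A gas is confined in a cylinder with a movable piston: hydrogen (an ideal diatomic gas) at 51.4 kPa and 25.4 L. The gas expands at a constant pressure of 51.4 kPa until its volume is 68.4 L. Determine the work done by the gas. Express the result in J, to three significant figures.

Isobaric: W = P ΔV.
W = (51.4 kPa)(68.4 − 25.4 L) = (51.4)(43) = 2210 J.

W ≈ 2210 J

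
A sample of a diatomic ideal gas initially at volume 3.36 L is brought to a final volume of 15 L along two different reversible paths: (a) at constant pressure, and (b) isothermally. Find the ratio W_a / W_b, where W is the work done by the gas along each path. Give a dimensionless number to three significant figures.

W_a / W_b ≈ 2.32

Path (a) isobaric: W = P₁(V₂ − V₁) → W_a/(P₁V₁) = 3.464.
Path (b) isothermal: W = P₁V₁ ln(V₂/V₁) → W_b/(P₁V₁) = 1.496.
W_a / W_b = 3.464 / 1.496 = 2.316.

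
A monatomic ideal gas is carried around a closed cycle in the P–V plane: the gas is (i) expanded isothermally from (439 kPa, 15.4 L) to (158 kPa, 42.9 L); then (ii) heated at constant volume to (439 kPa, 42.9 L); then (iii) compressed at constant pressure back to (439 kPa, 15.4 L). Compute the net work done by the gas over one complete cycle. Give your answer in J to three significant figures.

W_net ≈ -5150 J

Leg (i): W = PᵢVᵢ ln(V_f/Vᵢ) = (6761) ln(42.9/15.4) = 6926 J.
Leg (ii): W = 0.
Leg (iii): W = PΔV = (439)(15.4 − 42.9) = -12072 J.
W_net = 6926 − 12072 = -5146 J.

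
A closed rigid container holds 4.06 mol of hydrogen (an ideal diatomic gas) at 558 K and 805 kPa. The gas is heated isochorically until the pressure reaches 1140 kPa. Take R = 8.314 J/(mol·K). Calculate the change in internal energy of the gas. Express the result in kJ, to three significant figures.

Constant volume ⇒ W = 0, so Q = ΔU = nCᵥΔT with Cᵥ = 5R/2 = 20.79 J/(mol·K).
At constant V, T₂/T₁ = P₂/P₁ ⇒ ΔT = T₁(P₂/P₁ − 1) = 558·(1140/805 − 1) = 232.2 K.
ΔU = (4.06)(20.79)(232.2) = 19596 J.

ΔU ≈ 19.6 kJ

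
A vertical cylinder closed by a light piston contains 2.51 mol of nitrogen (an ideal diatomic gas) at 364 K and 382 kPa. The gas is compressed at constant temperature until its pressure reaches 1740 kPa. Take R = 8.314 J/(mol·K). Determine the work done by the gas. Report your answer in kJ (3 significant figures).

Isothermal process: W = nRT ln(V₂/V₁) = nRT ln(P₁/P₂).
W = (2.51)(8.314)(364) × ln(382/1740)
  = 7596 × ln(0.2195) = 7596 × -1.516
W_by_gas = -11517 J.

W ≈ -11.5 kJ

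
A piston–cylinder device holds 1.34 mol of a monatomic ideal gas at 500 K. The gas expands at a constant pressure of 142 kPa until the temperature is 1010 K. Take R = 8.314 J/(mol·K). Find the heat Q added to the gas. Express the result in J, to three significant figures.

Isobaric: W = nRΔT = (1.34)(8.314)(510) = 5682 J.
ΔU = nCᵥΔT with Cᵥ = 3R/2: ΔU = (1.34)(12.47)(510) = 8523 J.
Q = ΔU + W = 8523 + 5682 = 14204 J.

Q ≈ 14200 J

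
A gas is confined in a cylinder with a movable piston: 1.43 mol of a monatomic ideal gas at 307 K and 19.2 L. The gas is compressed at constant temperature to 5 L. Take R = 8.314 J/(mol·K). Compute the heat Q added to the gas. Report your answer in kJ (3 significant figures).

Isothermal ⇒ ΔU = 0, so Q = W = nRT ln(V₂/V₁).
Q = (1.43)(8.314)(307) ln(5/19.2) = 3650 × -1.345 = -4911 J.

Q ≈ -4.91 kJ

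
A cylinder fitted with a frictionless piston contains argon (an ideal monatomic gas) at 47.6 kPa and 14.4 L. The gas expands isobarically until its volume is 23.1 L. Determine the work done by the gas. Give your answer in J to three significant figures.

Isobaric: W = P ΔV.
W = (47.6 kPa)(23.1 − 14.4 L) = (47.6)(8.7) = 414.1 J.

W ≈ 414 J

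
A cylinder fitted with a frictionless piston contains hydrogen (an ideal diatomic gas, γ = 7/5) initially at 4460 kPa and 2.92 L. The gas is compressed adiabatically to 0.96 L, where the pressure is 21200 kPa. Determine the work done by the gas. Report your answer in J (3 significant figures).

W ≈ -18300 J

Adiabatic: W = (P₁V₁ − P₂V₂)/(γ − 1) with γ = 7/5.
P₁V₁ = 13023 J, P₂V₂ = 20352 J.
W = (13023 − 20352) / 0.4 = -18322 J.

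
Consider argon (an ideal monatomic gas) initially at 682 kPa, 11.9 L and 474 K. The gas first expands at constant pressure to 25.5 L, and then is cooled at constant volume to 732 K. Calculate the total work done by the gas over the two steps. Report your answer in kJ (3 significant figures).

Step 1 (isobaric): W = PΔV = (682 kPa)(25.5 − 11.9 L) = 9275 J.
Step 2 (isochoric): W = 0 (constant volume).
W_total = 9275 + 0 = 9275 J.

W_total ≈ 9.28 kJ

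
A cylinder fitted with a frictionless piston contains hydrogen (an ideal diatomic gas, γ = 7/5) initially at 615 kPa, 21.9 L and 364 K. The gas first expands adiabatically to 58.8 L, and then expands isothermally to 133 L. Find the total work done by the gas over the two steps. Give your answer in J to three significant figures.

W_total ≈ 18400 J

Step 1 (adiabatic): W = (P₁V₁ − P₂V₂)/(γ−1) = (13468 − 9073)/0.4 = 10989 J.
After step 1: P = 154.3 kPa, V = 58.8 L, T = 245.2 K.
Step 2 (isothermal): W = P₁V₁ ln(V₂/V₁) = (9073) ln(133/58.8) = 7405 J.
W_total = 10989 + 7405 = 18394 J.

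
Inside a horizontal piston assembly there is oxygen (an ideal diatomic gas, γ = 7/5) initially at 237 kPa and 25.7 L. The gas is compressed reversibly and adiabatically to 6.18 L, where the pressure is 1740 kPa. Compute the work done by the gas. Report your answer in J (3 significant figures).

W ≈ -11700 J

Adiabatic: W = (P₁V₁ − P₂V₂)/(γ − 1) with γ = 7/5.
P₁V₁ = 6091 J, P₂V₂ = 10753 J.
W = (6091 − 10753) / 0.4 = -11656 J.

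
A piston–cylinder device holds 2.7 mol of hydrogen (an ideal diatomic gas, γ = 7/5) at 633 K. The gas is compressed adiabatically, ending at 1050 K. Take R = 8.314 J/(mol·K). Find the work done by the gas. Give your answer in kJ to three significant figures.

Adiabatic ⇒ Q = 0, so W_by = −ΔU = nCᵥ(T₁ − T₂).
Cᵥ = 5R/2 = 20.79 J/(mol·K).
W = (2.7)(20.79)(633 − 1050) = -23402 J.

W ≈ -23.4 kJ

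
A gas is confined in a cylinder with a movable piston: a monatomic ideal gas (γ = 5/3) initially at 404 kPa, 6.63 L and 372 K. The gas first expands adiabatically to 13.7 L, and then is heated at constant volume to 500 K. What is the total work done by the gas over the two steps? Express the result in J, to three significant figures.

Step 1 (adiabatic): W = (P₁V₁ − P₂V₂)/(γ−1) = (2679 − 1651)/0.667 = 1541 J.
Step 2 (isochoric): W = 0 (constant volume).
W_total = 1541 + 0 = 1541 J.

W_total ≈ 1540 J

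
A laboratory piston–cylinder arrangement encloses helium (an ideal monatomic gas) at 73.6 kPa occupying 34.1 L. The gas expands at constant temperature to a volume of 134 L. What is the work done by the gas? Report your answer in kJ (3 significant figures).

Isothermal: W = nRT ln(V₂/V₁) = P₁V₁ ln(V₂/V₁).
P₁V₁ = (73.6 kPa)(34.1 L) = 2510 J.
W = 2510 × ln(134/34.1) = 2510 × 1.369
W_by_gas = 3435 J.

W ≈ 3.43 kJ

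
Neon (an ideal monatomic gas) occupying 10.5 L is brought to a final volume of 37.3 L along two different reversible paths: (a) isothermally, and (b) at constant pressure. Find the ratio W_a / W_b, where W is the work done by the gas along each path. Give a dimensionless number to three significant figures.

W_a / W_b ≈ 0.497

Path (a) isothermal: W = P₁V₁ ln(V₂/V₁) → W_a/(P₁V₁) = 1.268.
Path (b) isobaric: W = P₁(V₂ − V₁) → W_b/(P₁V₁) = 2.552.
W_a / W_b = 1.268 / 2.552 = 0.4966.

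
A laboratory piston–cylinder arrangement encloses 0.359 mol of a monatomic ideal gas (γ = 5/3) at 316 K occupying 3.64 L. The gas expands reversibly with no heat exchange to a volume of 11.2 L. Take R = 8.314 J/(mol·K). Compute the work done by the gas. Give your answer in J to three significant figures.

W ≈ 746 J

Adiabatic: TV^(γ−1) = const with γ = 5/3.
T₂ = T₁ (V₁/V₂)^(γ−1) = 316 × (3.64/11.2)^0.667 = 316 × 0.4727 = 149.4 K.
W_by = nCᵥ(T₁ − T₂) = (0.359)(12.47)(316 − 149.4) = 746 J.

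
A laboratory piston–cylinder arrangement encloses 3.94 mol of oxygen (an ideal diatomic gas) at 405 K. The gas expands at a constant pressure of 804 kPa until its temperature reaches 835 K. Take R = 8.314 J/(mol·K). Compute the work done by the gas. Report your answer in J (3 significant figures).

W ≈ 14100 J

Isobaric: W = P ΔV = nR ΔT.
W = (3.94)(8.314)(835 − 405) = 14086 J.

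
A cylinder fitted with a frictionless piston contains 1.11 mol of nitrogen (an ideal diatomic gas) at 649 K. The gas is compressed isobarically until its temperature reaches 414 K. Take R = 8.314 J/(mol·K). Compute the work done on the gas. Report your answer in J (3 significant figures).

W ≈ 2170 J

Isobaric: W = P ΔV = nR ΔT.
W = (1.11)(8.314)(414 − 649) = -2169 J.
Work on gas = −W_by = 2169 J.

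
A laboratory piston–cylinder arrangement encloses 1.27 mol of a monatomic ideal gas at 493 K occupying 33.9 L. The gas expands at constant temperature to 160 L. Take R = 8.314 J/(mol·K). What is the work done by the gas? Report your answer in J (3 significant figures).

Isothermal: W = nRT ln(V₂/V₁).
W = (1.27)(8.314)(493) × ln(160/33.9)
  = 5205 × 1.552
W_by_gas = 8078 J.

W ≈ 8080 J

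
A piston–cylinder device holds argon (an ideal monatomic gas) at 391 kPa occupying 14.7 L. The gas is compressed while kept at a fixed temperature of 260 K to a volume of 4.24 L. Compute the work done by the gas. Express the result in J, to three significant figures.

Isothermal: W = nRT ln(V₂/V₁) = P₁V₁ ln(V₂/V₁).
P₁V₁ = (391 kPa)(14.7 L) = 5748 J.
W = 5748 × ln(4.24/14.7) = 5748 × -1.243
W_by_gas = -7146 J.

W ≈ -7150 J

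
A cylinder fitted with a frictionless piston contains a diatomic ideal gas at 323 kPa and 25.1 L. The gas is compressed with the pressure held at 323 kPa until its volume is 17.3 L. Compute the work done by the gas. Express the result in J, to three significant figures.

Isobaric: W = P ΔV.
W = (323 kPa)(17.3 − 25.1 L) = (323)(-7.8) = -2519 J.

W ≈ -2520 J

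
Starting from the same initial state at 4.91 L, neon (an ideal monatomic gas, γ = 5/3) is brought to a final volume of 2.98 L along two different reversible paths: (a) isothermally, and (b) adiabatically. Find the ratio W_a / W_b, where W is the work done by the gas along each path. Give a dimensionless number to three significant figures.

Path (a) isothermal: W = P₁V₁ ln(V₂/V₁) → W_a/(P₁V₁) = -0.4994.
Path (b) adiabatic: W = P₁V₁(1 − (V₁/V₂)^(γ−1))/(γ−1) → W_b/(P₁V₁) = -0.5925.
W_a / W_b = -0.4994 / -0.5925 = 0.8428.

W_a / W_b ≈ 0.843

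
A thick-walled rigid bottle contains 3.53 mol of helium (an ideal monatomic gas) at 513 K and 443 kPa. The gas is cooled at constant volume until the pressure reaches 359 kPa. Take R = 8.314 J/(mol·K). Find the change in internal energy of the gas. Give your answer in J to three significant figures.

Constant volume ⇒ W = 0, so Q = ΔU = nCᵥΔT with Cᵥ = 3R/2 = 12.47 J/(mol·K).
At constant V, T₂/T₁ = P₂/P₁ ⇒ ΔT = T₁(P₂/P₁ − 1) = 513·(359/443 − 1) = -97.27 K.
ΔU = (3.53)(12.47)(-97.27) = -4282 J.

ΔU ≈ -4280 J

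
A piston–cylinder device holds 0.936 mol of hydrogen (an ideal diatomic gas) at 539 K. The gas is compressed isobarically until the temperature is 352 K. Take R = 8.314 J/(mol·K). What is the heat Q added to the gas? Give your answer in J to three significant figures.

Q ≈ -5090 J

Isobaric: W = nRΔT = (0.936)(8.314)(-187) = -1455 J.
ΔU = nCᵥΔT with Cᵥ = 5R/2: ΔU = (0.936)(20.79)(-187) = -3638 J.
Q = ΔU + W = -3638 − 1455 = -5093 J.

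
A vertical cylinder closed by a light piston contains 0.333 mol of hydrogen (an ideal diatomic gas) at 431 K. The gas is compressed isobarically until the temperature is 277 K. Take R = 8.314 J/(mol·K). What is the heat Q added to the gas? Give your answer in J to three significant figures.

Q ≈ -1490 J

Isobaric: W = nRΔT = (0.333)(8.314)(-154) = -426.4 J.
ΔU = nCᵥΔT with Cᵥ = 5R/2: ΔU = (0.333)(20.79)(-154) = -1066 J.
Q = ΔU + W = -1066 − 426.4 = -1492 J.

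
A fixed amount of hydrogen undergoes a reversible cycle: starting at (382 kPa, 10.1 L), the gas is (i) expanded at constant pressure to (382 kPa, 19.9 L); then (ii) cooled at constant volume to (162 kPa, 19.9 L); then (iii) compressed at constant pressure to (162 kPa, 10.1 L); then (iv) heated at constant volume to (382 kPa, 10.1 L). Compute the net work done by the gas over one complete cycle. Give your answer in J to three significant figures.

W_net ≈ 2160 J

Constant-volume legs do no work.
W(i) = (382)(19.9 − 10.1) = 3744 J; W(iii) = (162)(10.1 − 19.9) = -1588 J.
W_net = 3744 − 1588 = 2156 J (the clockwise enclosed area).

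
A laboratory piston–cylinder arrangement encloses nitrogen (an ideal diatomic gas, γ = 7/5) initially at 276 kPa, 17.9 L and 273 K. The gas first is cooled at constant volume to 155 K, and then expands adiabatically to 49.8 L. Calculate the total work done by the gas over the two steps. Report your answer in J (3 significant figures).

W_total ≈ 2360 J

Step 1 (isochoric): W = 0 (constant volume).
After step 1: P = 156.7 kPa (V unchanged).
Step 2 (adiabatic): W = (P₁V₁ − P₂V₂)/(γ−1) = (2805 − 1863)/0.4 = 2355 J.
W_total = 0 + 2355 = 2355 J.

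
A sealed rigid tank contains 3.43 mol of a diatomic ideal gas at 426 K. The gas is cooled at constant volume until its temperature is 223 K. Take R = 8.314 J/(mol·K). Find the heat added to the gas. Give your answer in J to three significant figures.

Q ≈ -14500 J

Constant volume ⇒ W = 0, so Q = ΔU = nCᵥΔT with Cᵥ = 5R/2 = 20.79 J/(mol·K).
ΔU = (3.43)(20.79)(223 − 426) = -14472 J.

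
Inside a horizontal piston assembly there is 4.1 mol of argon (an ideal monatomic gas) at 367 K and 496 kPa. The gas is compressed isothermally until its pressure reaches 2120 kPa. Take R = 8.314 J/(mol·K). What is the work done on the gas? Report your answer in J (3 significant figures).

Isothermal process: W = nRT ln(V₂/V₁) = nRT ln(P₁/P₂).
W = (4.1)(8.314)(367) × ln(496/2120)
  = 12510 × ln(0.234) = 12510 × -1.453
W_by_gas = -18172 J; work on gas = −W_by = 18172 J.

W ≈ 18200 J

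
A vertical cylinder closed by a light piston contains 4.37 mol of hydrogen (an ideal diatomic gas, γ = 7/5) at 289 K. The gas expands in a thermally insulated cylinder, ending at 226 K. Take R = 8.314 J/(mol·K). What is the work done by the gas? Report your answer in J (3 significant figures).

Adiabatic ⇒ Q = 0, so W_by = −ΔU = nCᵥ(T₁ − T₂).
Cᵥ = 5R/2 = 20.79 J/(mol·K).
W = (4.37)(20.79)(289 − 226) = 5722 J.

W ≈ 5720 J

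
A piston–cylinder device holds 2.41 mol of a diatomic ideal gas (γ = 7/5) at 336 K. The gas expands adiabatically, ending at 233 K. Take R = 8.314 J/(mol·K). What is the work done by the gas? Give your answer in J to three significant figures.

W ≈ 5160 J

Adiabatic ⇒ Q = 0, so W_by = −ΔU = nCᵥ(T₁ − T₂).
Cᵥ = 5R/2 = 20.79 J/(mol·K).
W = (2.41)(20.79)(336 − 233) = 5159 J.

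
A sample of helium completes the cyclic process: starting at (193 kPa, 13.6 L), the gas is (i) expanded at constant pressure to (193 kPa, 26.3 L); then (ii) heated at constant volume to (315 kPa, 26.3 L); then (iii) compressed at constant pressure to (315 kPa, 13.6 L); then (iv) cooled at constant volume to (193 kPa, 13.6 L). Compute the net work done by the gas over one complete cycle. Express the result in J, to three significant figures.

Constant-volume legs do no work.
W(i) = (193)(26.3 − 13.6) = 2451 J; W(iii) = (315)(13.6 − 26.3) = -4001 J.
W_net = 2451 − 4001 = -1549 J (the counter-clockwise enclosed area).

W_net ≈ -1550 J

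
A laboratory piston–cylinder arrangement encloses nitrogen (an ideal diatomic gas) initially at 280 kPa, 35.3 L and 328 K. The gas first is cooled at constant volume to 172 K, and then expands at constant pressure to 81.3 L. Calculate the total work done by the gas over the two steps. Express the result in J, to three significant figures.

W_total ≈ 6750 J

Step 1 (isochoric): W = 0 (constant volume).
After step 1: P = 146.8 kPa (V unchanged).
Step 2 (isobaric): W = PΔV = (146.8 kPa)(81.3 − 35.3 L) = 6754 J.
W_total = 0 + 6754 = 6754 J.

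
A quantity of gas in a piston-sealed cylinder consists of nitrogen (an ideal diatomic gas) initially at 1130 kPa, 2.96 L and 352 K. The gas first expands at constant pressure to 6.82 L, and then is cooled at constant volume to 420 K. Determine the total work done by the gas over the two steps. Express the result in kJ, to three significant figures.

Step 1 (isobaric): W = PΔV = (1130 kPa)(6.82 − 2.96 L) = 4362 J.
Step 2 (isochoric): W = 0 (constant volume).
W_total = 4362 + 0 = 4362 J.

W_total ≈ 4.36 kJ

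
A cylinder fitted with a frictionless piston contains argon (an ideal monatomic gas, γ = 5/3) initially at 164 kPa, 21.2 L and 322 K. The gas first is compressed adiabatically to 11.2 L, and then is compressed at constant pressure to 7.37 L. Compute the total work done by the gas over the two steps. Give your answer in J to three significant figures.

Step 1 (adiabatic): W = (P₁V₁ − P₂V₂)/(γ−1) = (3477 − 5320)/0.667 = -2765 J.
After step 1: P = 475 kPa, V = 11.2 L, T = 492.7 K.
Step 2 (isobaric): W = PΔV = (475 kPa)(7.37 − 11.2 L) = -1819 J.
W_total = -2765 − 1819 = -4584 J.

W_total ≈ -4580 J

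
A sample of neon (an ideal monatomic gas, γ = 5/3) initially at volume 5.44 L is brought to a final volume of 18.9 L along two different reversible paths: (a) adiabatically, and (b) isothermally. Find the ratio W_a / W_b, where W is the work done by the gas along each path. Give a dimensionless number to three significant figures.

W_a / W_b ≈ 0.679

Path (a) adiabatic: W = P₁V₁(1 − (V₁/V₂)^(γ−1))/(γ−1) → W_a/(P₁V₁) = 0.8461.
Path (b) isothermal: W = P₁V₁ ln(V₂/V₁) → W_b/(P₁V₁) = 1.245.
W_a / W_b = 0.8461 / 1.245 = 0.6794.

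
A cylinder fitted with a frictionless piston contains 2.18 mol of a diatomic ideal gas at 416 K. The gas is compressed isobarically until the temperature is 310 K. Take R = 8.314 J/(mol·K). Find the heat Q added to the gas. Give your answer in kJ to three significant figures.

Q ≈ -6.72 kJ

Isobaric: W = nRΔT = (2.18)(8.314)(-106) = -1921 J.
ΔU = nCᵥΔT with Cᵥ = 5R/2: ΔU = (2.18)(20.79)(-106) = -4803 J.
Q = ΔU + W = -4803 − 1921 = -6724 J.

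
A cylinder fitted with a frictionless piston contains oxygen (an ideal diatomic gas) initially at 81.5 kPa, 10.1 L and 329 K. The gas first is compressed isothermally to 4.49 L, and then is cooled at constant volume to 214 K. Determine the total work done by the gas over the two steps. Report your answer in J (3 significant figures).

W_total ≈ -667 J

Step 1 (isothermal): W = P₁V₁ ln(V₂/V₁) = (823.1) ln(4.49/10.1) = -667.3 J.
Step 2 (isochoric): W = 0 (constant volume).
W_total = -667.3 + 0 = -667.3 J.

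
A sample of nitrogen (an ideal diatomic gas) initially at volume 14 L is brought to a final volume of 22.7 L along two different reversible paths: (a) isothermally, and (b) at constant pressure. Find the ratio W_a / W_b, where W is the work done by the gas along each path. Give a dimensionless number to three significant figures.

Path (a) isothermal: W = P₁V₁ ln(V₂/V₁) → W_a/(P₁V₁) = 0.4833.
Path (b) isobaric: W = P₁(V₂ − V₁) → W_b/(P₁V₁) = 0.6214.
W_a / W_b = 0.4833 / 0.6214 = 0.7777.

W_a / W_b ≈ 0.778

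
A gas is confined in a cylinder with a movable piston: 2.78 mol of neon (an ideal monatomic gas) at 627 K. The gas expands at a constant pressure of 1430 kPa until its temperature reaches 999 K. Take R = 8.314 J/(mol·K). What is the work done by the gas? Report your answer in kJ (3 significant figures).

Isobaric: W = P ΔV = nR ΔT.
W = (2.78)(8.314)(999 − 627) = 8598 J.

W ≈ 8.60 kJ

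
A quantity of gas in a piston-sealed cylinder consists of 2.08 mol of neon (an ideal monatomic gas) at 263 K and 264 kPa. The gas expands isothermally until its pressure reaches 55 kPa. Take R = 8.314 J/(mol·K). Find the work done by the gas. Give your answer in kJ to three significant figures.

W ≈ 7.13 kJ

Isothermal process: W = nRT ln(V₂/V₁) = nRT ln(P₁/P₂).
W = (2.08)(8.314)(263) × ln(264/55)
  = 4548 × ln(4.8) = 4548 × 1.569
W_by_gas = 7134 J.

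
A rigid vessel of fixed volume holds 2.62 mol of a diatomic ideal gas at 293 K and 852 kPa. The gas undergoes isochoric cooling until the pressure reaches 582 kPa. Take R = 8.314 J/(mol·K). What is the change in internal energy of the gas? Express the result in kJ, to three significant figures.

Constant volume ⇒ W = 0, so Q = ΔU = nCᵥΔT with Cᵥ = 5R/2 = 20.79 J/(mol·K).
At constant V, T₂/T₁ = P₂/P₁ ⇒ ΔT = T₁(P₂/P₁ − 1) = 293·(582/852 − 1) = -92.85 K.
ΔU = (2.62)(20.79)(-92.85) = -5056 J.

ΔU ≈ -5.06 kJ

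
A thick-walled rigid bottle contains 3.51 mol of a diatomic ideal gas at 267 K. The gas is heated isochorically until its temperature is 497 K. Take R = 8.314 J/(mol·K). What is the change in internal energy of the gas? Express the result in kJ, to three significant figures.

ΔU ≈ 16.8 kJ

Constant volume ⇒ W = 0, so Q = ΔU = nCᵥΔT with Cᵥ = 5R/2 = 20.79 J/(mol·K).
ΔU = (3.51)(20.79)(497 − 267) = 16780 J.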